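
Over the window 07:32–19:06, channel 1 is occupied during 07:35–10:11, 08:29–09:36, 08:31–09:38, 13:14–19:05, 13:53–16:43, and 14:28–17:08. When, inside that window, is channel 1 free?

Covered (merged): 07:35–10:11, 13:14–19:05.
Complement within 07:32–19:06: 07:32–07:35, 10:11–13:14, 19:05–19:06.

07:32–07:35, 10:11–13:14, 19:05–19:06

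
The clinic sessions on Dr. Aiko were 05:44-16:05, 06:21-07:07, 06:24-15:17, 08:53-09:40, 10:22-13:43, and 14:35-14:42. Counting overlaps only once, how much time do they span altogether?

Merged: 05:44-16:05.
Length: 10 h 21 min.

10 h 21 min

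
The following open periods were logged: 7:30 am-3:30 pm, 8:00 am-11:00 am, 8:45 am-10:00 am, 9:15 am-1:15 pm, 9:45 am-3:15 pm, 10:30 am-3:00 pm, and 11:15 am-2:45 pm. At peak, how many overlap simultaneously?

Sweep endpoints in order; track running count of active intervals.
Peak of 5 reached at 9:45 am.

5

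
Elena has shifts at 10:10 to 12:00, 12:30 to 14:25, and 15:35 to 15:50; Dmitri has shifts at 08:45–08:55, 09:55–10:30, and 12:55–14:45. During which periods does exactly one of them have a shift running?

A \ B = 10:30–12:00, 12:30–12:55, 15:35–15:50.
B \ A = 08:45–08:55, 09:55–10:10, 14:25–14:45.
Union of the two gives the symmetric difference.

08:45–08:55, 09:55–10:10, 10:30–12:00, 12:30–12:55, 14:25–14:45, 15:35–15:50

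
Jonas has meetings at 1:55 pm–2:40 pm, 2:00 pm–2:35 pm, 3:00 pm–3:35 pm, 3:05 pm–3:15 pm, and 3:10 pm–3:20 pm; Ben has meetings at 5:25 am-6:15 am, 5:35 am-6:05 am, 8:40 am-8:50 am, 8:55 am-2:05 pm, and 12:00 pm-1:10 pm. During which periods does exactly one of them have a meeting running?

5:25 am–6:15 am, 8:40 am–8:50 am, 8:55 am–1:55 pm, 2:05 pm–2:40 pm, 3:00 pm–3:35 pm

A, merged: 1:55 pm–2:40 pm, 3:00 pm–3:35 pm.
B, merged: 5:25 am–6:15 am, 8:40 am–8:50 am, 8:55 am–2:05 pm.
A but not B: 2:05 pm–2:40 pm, 3:00 pm–3:35 pm.
B but not A: 5:25 am–6:15 am, 8:40 am–8:50 am, 8:55 am–1:55 pm.
Combining gives A △ B.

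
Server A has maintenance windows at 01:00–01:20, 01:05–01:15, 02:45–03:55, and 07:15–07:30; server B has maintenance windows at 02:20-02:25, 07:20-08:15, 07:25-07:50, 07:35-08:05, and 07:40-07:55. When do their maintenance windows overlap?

First set merges to 01:00-01:20, 02:45-03:55, 07:15-07:30.
Second set merges to 02:20-02:25, 07:20-08:15.
01:00-01:20: no overlap with the second set.
02:45-03:55: no overlap with the second set.
07:15-07:30 meets the second set on 07:20-07:30.

07:20-07:30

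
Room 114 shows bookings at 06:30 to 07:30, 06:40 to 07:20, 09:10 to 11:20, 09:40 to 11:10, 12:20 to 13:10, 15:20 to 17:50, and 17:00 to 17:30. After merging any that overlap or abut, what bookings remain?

06:30-07:30, 09:10-11:20, 12:20-13:10, 15:20-17:50

06:40-07:20 overlaps/touches 06:30-07:30 → extend to 06:30-07:30.
09:10-11:20 is disjoint → start new block.
09:40-11:10 overlaps/touches 09:10-11:20 → extend to 09:10-11:20.
12:20-13:10 is disjoint → start new block.
15:20-17:50 is disjoint → start new block.
17:00-17:30 overlaps/touches 15:20-17:50 → extend to 15:20-17:50.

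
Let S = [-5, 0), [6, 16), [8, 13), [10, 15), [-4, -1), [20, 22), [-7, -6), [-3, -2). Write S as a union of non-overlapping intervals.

Sort by start: [-7, -6), [-5, 0), [-4, -1), [-3, -2), [6, 16), [8, 13), [10, 15), [20, 22).
[-5, 0) is disjoint → start new block.
[-4, -1) overlaps/touches [-5, 0) → extend to [-5, 0).
[-3, -2) overlaps/touches [-5, 0) → extend to [-5, 0).
[6, 16) is disjoint → start new block.
[8, 13) overlaps/touches [6, 16) → extend to [6, 16).
[10, 15) overlaps/touches [6, 16) → extend to [6, 16).
[20, 22) is disjoint → start new block.

[-7, -6) ∪ [-5, 0) ∪ [6, 16) ∪ [20, 22)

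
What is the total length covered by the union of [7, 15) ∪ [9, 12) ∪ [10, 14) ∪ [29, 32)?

Merged: [7, 15), [29, 32).
Lengths: 8 + 3 = 11.

11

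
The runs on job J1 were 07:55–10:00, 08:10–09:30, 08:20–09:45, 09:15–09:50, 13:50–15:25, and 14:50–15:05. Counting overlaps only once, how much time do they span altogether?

3 h 40 min

Merged: 07:55-10:00, 13:50-15:25.
Lengths: 2 h 5 min + 1 h 35 min = 3 h 40 min.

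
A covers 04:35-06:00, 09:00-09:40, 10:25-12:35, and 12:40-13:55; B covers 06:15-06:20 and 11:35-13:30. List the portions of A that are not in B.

04:35-06:00, 09:00-09:40, 10:25-11:35, 13:30-13:55

04:35-06:00: nothing removed.
09:00-09:40: nothing removed.
10:25-12:35 \ B = 10:25-11:35.
12:40-13:55 \ B = 13:30-13:55.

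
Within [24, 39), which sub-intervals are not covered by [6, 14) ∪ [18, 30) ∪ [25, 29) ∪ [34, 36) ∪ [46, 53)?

Covered (merged): [6, 14), [18, 30), [34, 36), [46, 53).
Gaps within [24, 39): [30, 34), [36, 39).

[30, 34) ∪ [36, 39)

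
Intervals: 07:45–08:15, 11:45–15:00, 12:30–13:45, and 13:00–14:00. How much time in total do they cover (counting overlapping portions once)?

3 h 45 min

Merged: 07:45–08:15, 11:45–15:00.
Lengths: 30 min + 3 h 15 min = 3 h 45 min.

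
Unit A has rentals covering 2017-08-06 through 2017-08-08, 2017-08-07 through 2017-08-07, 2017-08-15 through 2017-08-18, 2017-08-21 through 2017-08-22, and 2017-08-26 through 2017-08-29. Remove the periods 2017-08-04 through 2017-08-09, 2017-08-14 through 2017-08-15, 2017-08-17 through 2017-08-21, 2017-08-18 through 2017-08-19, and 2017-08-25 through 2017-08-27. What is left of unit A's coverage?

2017-08-16 through 2017-08-16, 2017-08-22 through 2017-08-22, 2017-08-28 through 2017-08-29

Merge the first list: 2017-08-06 through 2017-08-08, 2017-08-15 through 2017-08-18, 2017-08-21 through 2017-08-22, 2017-08-26 through 2017-08-29.
Merge the second list: 2017-08-04 through 2017-08-09, 2017-08-14 through 2017-08-15, 2017-08-17 through 2017-08-21, 2017-08-25 through 2017-08-27.
2017-08-06 through 2017-08-08: entirely removed.
2017-08-15 through 2017-08-18 \ B = 2017-08-16 through 2017-08-16.
2017-08-21 through 2017-08-22 \ B = 2017-08-22 through 2017-08-22.
2017-08-26 through 2017-08-29 \ B = 2017-08-28 through 2017-08-29.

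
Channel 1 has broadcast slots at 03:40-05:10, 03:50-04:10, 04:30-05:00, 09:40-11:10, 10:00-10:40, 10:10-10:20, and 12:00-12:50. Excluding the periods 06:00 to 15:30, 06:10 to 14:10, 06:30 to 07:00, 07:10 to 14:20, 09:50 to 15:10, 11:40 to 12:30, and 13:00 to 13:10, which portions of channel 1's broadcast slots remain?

A, merged: 03:40-05:10, 09:40-11:10, 12:00-12:50.
B, merged: 06:00-15:30.
03:40-05:10: no B overlap → unchanged.
09:40-11:10: fully covered by B → removed.
12:00-12:50: fully covered by B → removed.

03:40-05:10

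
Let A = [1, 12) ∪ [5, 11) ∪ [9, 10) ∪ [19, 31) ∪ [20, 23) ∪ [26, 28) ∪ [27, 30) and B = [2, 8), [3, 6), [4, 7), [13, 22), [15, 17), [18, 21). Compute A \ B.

[1, 2) ∪ [8, 12) ∪ [22, 31)

First set merges to [1, 12), [19, 31).
Second set merges to [2, 8), [13, 22).
[1, 12) with B removed leaves [1, 2), [8, 12).
[19, 31) with B removed leaves [22, 31).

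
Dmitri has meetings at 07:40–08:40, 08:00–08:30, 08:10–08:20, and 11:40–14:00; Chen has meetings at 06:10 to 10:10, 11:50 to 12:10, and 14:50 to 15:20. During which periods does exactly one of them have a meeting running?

First set merges to 07:40-08:40, 11:40-14:00.
A but not B: 11:40-11:50, 12:10-14:00.
B but not A: 06:10-07:40, 08:40-10:10, 14:50-15:20.
Combining gives A △ B.

06:10-07:40, 08:40-10:10, 11:40-11:50, 12:10-14:00, 14:50-15:20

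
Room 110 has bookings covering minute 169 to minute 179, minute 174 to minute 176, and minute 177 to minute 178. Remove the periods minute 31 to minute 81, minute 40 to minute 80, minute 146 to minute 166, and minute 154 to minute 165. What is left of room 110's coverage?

A, merged: minute 169 to minute 179.
B, merged: minute 31 to minute 81, minute 146 to minute 166.
minute 169 to minute 179: no B overlap → unchanged.

minute 169 to minute 179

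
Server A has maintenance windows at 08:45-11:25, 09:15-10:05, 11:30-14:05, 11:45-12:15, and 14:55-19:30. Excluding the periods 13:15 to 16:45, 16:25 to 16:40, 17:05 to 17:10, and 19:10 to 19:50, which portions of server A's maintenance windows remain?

Merge the first list: 08:45-11:25, 11:30-14:05, 14:55-19:30.
Merge the second list: 13:15-16:45, 17:05-17:10, 19:10-19:50.
08:45-11:25: no B overlap → unchanged.
11:30-14:05 minus B → 11:30-13:15.
14:55-19:30 minus B → 16:45-17:05, 17:10-19:10.

08:45-11:25, 11:30-13:15, 16:45-17:05, 17:10-19:10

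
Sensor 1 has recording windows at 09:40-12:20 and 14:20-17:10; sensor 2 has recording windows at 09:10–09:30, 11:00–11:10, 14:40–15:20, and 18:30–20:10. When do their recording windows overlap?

09:40-12:20 overlaps B on 11:00-11:10.
14:20-17:10 overlaps B on 14:40-15:20.

11:00-11:10, 14:40-15:20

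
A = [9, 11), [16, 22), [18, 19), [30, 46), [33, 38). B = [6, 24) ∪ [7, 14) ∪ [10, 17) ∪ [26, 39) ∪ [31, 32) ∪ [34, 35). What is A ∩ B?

Merge the first list: [9, 11), [16, 22), [30, 46).
Merge the second list: [6, 24), [26, 39).
[9, 11) ∩ B → [9, 11).
[16, 22) ∩ B → [16, 22).
[30, 46) ∩ B → [30, 39).

[9, 11) ∪ [16, 22) ∪ [30, 39)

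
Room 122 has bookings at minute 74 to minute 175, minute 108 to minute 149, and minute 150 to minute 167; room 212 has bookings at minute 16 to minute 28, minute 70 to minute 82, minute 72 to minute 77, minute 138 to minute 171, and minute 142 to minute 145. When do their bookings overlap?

minute 74 to minute 82, minute 138 to minute 171

A, merged: minute 74 to minute 175.
B, merged: minute 16 to minute 28, minute 70 to minute 82, minute 138 to minute 171.
minute 74 to minute 175 meets the second set on minute 74 to minute 82, minute 138 to minute 171.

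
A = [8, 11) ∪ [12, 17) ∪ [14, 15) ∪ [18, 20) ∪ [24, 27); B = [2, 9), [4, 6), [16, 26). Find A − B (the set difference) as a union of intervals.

First set merges to [8, 11), [12, 17), [18, 20), [24, 27).
Second set merges to [2, 9), [16, 26).
[8, 11) minus B → [9, 11).
[12, 17) minus B → [12, 16).
[18, 20): fully covered by B → removed.
[24, 27) minus B → [26, 27).

[9, 11) ∪ [12, 16) ∪ [26, 27)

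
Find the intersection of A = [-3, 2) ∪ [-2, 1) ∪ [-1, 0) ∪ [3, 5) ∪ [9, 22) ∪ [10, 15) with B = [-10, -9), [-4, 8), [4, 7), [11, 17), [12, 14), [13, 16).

[-3, 2) ∪ [3, 5) ∪ [11, 17)

Merge the first list: [-3, 2), [3, 5), [9, 22).
Merge the second list: [-10, -9), [-4, 8), [11, 17).
[-3, 2) overlaps B on [-3, 2).
[3, 5) overlaps B on [3, 5).
[9, 22) overlaps B on [11, 17).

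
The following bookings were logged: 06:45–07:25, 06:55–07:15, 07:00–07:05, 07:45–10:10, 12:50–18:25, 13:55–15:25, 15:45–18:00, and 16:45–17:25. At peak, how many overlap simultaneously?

3

Sweep endpoints in order; track running count of active intervals.
Peak of 3 reached at 07:00.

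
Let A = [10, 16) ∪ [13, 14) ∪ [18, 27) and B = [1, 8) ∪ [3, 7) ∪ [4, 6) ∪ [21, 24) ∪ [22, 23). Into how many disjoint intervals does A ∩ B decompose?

1

First set merges to [10, 16), [18, 27).
Second set merges to [1, 8), [21, 24).
A ∩ B = [21, 24).
That is 1 disjoint piece.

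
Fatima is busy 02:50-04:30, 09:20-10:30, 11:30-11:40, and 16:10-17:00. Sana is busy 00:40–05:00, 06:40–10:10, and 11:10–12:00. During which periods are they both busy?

02:50–04:30 overlaps B on 02:50–04:30.
09:20–10:30 overlaps B on 09:20–10:10.
11:30–11:40 overlaps B on 11:30–11:40.
16:10–17:00 falls entirely outside B.

02:50–04:30, 09:20–10:10, 11:30–11:40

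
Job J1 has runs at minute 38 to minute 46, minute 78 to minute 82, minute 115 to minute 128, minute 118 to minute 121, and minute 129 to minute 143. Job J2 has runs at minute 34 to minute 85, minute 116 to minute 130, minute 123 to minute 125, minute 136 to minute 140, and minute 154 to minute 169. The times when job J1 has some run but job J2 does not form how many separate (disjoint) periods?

Merge the first list: minute 38 to minute 46, minute 78 to minute 82, minute 115 to minute 128, minute 129 to minute 143.
Merge the second list: minute 34 to minute 85, minute 116 to minute 130, minute 136 to minute 140, minute 154 to minute 169.
A \ B = minute 115 to minute 116, minute 130 to minute 136, minute 140 to minute 143.
That is 3 disjoint pieces.

3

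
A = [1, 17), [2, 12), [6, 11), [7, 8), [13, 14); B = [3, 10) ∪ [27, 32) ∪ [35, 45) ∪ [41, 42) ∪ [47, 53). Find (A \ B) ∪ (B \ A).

First set merges to [1, 17).
Second set merges to [3, 10), [27, 32), [35, 45), [47, 53).
Only in the first: [1, 3), [10, 17).
Only in the second: [27, 32), [35, 45), [47, 53).
Together these are the periods covered by exactly one.

[1, 3) ∪ [10, 17) ∪ [27, 32) ∪ [35, 45) ∪ [47, 53)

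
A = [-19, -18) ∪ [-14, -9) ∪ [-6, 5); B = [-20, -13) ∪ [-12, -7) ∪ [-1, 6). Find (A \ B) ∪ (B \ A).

[-20, -19) ∪ [-18, -14) ∪ [-13, -12) ∪ [-9, -7) ∪ [-6, -1) ∪ [5, 6)

Only in the first: [-13, -12), [-6, -1).
Only in the second: [-20, -19), [-18, -14), [-9, -7), [5, 6).
Together these are the periods covered by exactly one.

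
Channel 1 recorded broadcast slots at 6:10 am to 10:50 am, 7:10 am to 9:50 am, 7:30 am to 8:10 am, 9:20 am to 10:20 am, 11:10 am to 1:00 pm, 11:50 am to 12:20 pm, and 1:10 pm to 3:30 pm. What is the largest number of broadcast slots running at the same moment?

At 7:30 am, 3 of the intervals are simultaneously active.
No point has more.

3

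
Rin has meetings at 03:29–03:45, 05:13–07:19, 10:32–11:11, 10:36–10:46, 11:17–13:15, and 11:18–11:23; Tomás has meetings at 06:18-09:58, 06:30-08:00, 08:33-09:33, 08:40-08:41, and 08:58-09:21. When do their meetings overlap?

06:18–07:19

A, merged: 03:29–03:45, 05:13–07:19, 10:32–11:11, 11:17–13:15.
B, merged: 06:18–09:58.
03:29–03:45 falls entirely outside B.
05:13–07:19 overlaps B on 06:18–07:19.
10:32–11:11 falls entirely outside B.
11:17–13:15 falls entirely outside B.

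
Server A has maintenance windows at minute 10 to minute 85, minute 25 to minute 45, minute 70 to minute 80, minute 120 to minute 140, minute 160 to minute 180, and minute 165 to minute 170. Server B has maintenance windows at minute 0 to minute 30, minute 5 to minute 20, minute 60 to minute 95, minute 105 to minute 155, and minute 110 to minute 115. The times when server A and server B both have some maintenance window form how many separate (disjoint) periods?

First set merges to minute 10 to minute 85, minute 120 to minute 140, minute 160 to minute 180.
Second set merges to minute 0 to minute 30, minute 60 to minute 95, minute 105 to minute 155.
A ∩ B = minute 10 to minute 30, minute 60 to minute 85, minute 120 to minute 140.
That is 3 disjoint pieces.

3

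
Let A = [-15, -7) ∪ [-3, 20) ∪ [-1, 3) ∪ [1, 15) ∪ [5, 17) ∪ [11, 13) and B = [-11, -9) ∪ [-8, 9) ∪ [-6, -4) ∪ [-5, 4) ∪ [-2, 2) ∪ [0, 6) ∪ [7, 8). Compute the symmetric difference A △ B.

[-15, -11) ∪ [-9, -8) ∪ [-7, -3) ∪ [9, 20)

First set merges to [-15, -7), [-3, 20).
Second set merges to [-11, -9), [-8, 9).
Only in the first: [-15, -11), [-9, -8), [9, 20).
Only in the second: [-7, -3).
Together these are the periods covered by exactly one.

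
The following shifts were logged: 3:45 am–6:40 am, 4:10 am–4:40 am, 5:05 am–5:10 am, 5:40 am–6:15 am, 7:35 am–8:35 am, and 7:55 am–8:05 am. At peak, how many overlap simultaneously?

2

At 4:10 am, 2 of the intervals are simultaneously active.
No point has more.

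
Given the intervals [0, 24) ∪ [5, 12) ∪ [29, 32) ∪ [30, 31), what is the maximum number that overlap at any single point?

2

Walk the sorted start/end points keeping a running depth.
The depth first hits 2 at 5.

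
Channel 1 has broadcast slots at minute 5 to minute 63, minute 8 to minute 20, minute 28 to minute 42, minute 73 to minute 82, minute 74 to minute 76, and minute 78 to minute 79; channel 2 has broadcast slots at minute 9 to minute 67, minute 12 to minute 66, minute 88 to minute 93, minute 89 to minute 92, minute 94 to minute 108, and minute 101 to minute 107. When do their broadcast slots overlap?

minute 9 to minute 63

First set merges to minute 5 to minute 63, minute 73 to minute 82.
Second set merges to minute 9 to minute 67, minute 88 to minute 93, minute 94 to minute 108.
minute 5 to minute 63 ∩ B → minute 9 to minute 63.
minute 73 to minute 82 meets no B interval.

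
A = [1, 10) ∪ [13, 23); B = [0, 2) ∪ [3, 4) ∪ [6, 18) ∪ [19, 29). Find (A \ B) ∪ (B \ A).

[0, 1) ∪ [2, 3) ∪ [4, 6) ∪ [10, 13) ∪ [18, 19) ∪ [23, 29)

A \ B = [2, 3), [4, 6), [18, 19).
B \ A = [0, 1), [10, 13), [23, 29).
Union of the two gives the symmetric difference.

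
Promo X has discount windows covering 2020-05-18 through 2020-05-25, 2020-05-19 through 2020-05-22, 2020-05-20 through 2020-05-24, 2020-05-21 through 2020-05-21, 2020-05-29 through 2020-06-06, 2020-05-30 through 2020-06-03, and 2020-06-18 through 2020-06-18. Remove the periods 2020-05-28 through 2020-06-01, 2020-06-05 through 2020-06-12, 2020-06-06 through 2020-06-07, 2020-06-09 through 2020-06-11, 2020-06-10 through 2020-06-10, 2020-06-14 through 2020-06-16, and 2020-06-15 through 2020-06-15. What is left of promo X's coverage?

2020-05-18 through 2020-05-25, 2020-06-02 through 2020-06-04, 2020-06-18 through 2020-06-18

First set merges to 2020-05-18 through 2020-05-25, 2020-05-29 through 2020-06-06, 2020-06-18 through 2020-06-18.
Second set merges to 2020-05-28 through 2020-06-01, 2020-06-05 through 2020-06-12, 2020-06-14 through 2020-06-16.
2020-05-18 through 2020-05-25 is untouched.
2020-05-29 through 2020-06-06 with B removed leaves 2020-06-02 through 2020-06-04.
2020-06-18 through 2020-06-18 is untouched.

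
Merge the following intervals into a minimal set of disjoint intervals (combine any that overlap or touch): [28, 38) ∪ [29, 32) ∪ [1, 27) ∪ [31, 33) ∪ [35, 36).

[1, 27) ∪ [28, 38)

Sort by start: [1, 27), [28, 38), [29, 32), [31, 33), [35, 36).
[28, 38) is disjoint → start new block.
[29, 32) overlaps/touches [28, 38) → extend to [28, 38).
[31, 33) overlaps/touches [28, 38) → extend to [28, 38).
[35, 36) overlaps/touches [28, 38) → extend to [28, 38).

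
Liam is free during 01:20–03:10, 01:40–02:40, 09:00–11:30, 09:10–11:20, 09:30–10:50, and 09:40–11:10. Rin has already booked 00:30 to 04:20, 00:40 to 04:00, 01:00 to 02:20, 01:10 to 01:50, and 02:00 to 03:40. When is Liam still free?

09:00-11:30

Merge the first list: 01:20-03:10, 09:00-11:30.
Merge the second list: 00:30-04:20.
01:20-03:10: fully covered by B → removed.
09:00-11:30: no B overlap → unchanged.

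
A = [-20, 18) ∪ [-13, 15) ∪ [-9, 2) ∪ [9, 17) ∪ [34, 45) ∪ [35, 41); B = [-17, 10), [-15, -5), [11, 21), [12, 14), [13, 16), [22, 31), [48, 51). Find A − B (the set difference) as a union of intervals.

A, merged: [-20, 18), [34, 45).
B, merged: [-17, 10), [11, 21), [22, 31), [48, 51).
[-20, 18) minus B → [-20, -17), [10, 11).
[34, 45): no B overlap → unchanged.

[-20, -17) ∪ [10, 11) ∪ [34, 45)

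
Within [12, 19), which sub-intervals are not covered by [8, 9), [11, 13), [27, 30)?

[13, 19)

The merged coverage is [8, 9), [11, 13), [27, 30).
Gaps within [12, 19): [13, 19).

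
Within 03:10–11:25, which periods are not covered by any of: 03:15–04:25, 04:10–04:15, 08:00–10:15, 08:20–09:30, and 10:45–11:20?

03:10-03:15, 04:25-08:00, 10:15-10:45, 11:20-11:25

After merging, the occupied span is 03:15-04:25, 08:00-10:15, 10:45-11:20.
Gaps within 03:10-11:25: 03:10-03:15, 04:25-08:00, 10:15-10:45, 11:20-11:25.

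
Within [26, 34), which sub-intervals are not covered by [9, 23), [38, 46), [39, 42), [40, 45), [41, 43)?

[26, 34)

The merged coverage is [9, 23), [38, 46).
Gaps within [26, 34): [26, 34).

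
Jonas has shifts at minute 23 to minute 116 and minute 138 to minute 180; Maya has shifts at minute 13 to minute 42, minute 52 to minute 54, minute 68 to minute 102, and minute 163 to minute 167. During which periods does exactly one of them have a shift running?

minute 13 to minute 23, minute 42 to minute 52, minute 54 to minute 68, minute 102 to minute 116, minute 138 to minute 163, minute 167 to minute 180

A \ B = minute 42 to minute 52, minute 54 to minute 68, minute 102 to minute 116, minute 138 to minute 163, minute 167 to minute 180.
B \ A = minute 13 to minute 23.
Union of the two gives the symmetric difference.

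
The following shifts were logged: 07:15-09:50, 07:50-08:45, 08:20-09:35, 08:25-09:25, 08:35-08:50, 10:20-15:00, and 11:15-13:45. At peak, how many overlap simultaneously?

Sweep endpoints in order; track running count of active intervals.
Peak of 5 reached at 08:35.

5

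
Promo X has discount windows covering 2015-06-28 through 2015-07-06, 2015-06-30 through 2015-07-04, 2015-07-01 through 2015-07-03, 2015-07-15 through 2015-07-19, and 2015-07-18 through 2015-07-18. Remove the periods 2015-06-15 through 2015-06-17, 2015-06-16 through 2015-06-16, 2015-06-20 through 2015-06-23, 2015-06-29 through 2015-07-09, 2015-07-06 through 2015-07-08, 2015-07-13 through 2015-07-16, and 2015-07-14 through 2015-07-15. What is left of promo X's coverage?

2015-06-28 through 2015-06-28, 2015-07-17 through 2015-07-19

A, merged: 2015-06-28 through 2015-07-06, 2015-07-15 through 2015-07-19.
B, merged: 2015-06-15 through 2015-06-17, 2015-06-20 through 2015-06-23, 2015-06-29 through 2015-07-09, 2015-07-13 through 2015-07-16.
2015-06-28 through 2015-07-06 \ B = 2015-06-28 through 2015-06-28.
2015-07-15 through 2015-07-19 \ B = 2015-07-17 through 2015-07-19.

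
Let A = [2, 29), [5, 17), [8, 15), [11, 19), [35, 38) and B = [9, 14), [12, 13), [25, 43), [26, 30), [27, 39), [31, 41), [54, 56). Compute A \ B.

[2, 9) ∪ [14, 25)

First set merges to [2, 29), [35, 38).
Second set merges to [9, 14), [25, 43), [54, 56).
[2, 29) with B removed leaves [2, 9), [14, 25).
[35, 38) lies entirely inside B → drops out.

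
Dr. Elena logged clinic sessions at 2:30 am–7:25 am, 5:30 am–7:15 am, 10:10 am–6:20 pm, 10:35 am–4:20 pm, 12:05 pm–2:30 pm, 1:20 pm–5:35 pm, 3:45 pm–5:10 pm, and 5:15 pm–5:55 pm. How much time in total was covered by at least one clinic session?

13 h 5 min

Merged: 2:30 am–7:25 am, 10:10 am–6:20 pm.
Lengths: 4 h 55 min + 8 h 10 min = 13 h 5 min.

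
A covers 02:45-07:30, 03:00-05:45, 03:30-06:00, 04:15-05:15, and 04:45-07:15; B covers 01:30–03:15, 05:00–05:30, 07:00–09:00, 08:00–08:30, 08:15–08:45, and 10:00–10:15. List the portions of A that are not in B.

First set merges to 02:45-07:30.
Second set merges to 01:30-03:15, 05:00-05:30, 07:00-09:00, 10:00-10:15.
02:45-07:30 with B removed leaves 03:15-05:00, 05:30-07:00.

03:15-05:00, 05:30-07:00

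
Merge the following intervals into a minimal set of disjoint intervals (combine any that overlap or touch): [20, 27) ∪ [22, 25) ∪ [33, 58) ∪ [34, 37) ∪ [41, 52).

[22, 25) overlaps/touches [20, 27) → extend to [20, 27).
[33, 58) is disjoint → start new block.
[34, 37) overlaps/touches [33, 58) → extend to [33, 58).
[41, 52) overlaps/touches [33, 58) → extend to [33, 58).

[20, 27) ∪ [33, 58)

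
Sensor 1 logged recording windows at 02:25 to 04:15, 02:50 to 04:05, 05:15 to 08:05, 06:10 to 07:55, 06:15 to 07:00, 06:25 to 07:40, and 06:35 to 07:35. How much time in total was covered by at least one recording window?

4 h 40 min

Merged: 02:25–04:15, 05:15–08:05.
Lengths: 1 h 50 min + 2 h 50 min = 4 h 40 min.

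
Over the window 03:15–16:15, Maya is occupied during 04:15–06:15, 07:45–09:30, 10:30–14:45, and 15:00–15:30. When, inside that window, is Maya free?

03:15–04:15, 06:15–07:45, 09:30–10:30, 14:45–15:00, 15:30–16:15

Covered (merged): 04:15–06:15, 07:45–09:30, 10:30–14:45, 15:00–15:30.
Gaps within 03:15–16:15: 03:15–04:15, 06:15–07:45, 09:30–10:30, 14:45–15:00, 15:30–16:15.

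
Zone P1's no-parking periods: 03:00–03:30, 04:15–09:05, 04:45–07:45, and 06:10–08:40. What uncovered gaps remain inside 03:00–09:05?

After merging, the occupied span is 03:00-03:30, 04:15-09:05.
Complement within 03:00-09:05: 03:30-04:15.

03:30-04:15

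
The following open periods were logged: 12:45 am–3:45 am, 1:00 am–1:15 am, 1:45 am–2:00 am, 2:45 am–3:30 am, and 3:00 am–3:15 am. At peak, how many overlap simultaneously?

Sweep endpoints in order; track running count of active intervals.
Peak of 3 reached at 3:00 am.

3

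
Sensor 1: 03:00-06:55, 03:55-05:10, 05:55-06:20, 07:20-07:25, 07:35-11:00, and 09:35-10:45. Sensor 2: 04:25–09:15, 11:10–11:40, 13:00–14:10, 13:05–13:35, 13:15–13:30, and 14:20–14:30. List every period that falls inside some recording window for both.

04:25–06:55, 07:20–07:25, 07:35–09:15

A, merged: 03:00–06:55, 07:20–07:25, 07:35–11:00.
B, merged: 04:25–09:15, 11:10–11:40, 13:00–14:10, 14:20–14:30.
03:00–06:55 ∩ B → 04:25–06:55.
07:20–07:25 ∩ B → 07:20–07:25.
07:35–11:00 ∩ B → 07:35–09:15.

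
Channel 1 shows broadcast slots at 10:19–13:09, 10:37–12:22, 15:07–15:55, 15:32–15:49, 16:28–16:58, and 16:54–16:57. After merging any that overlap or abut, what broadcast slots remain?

10:19-13:09, 15:07-15:55, 16:28-16:58

10:37-12:22 overlaps/touches 10:19-13:09 → extend to 10:19-13:09.
15:07-15:55 is disjoint → start new block.
15:32-15:49 overlaps/touches 15:07-15:55 → extend to 15:07-15:55.
16:28-16:58 is disjoint → start new block.
16:54-16:57 overlaps/touches 16:28-16:58 → extend to 16:28-16:58.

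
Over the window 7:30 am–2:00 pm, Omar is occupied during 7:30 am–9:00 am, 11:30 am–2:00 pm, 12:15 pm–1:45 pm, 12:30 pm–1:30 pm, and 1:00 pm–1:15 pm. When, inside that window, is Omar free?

After merging, the occupied span is 7:30 am-9:00 am, 11:30 am-2:00 pm.
Gaps within 7:30 am-2:00 pm: 9:00 am-11:30 am.

9:00 am-11:30 am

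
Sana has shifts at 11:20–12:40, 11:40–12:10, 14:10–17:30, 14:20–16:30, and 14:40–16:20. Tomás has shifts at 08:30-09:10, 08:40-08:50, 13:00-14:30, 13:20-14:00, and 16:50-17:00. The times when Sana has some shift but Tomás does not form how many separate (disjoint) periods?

Merge the first list: 11:20-12:40, 14:10-17:30.
Merge the second list: 08:30-09:10, 13:00-14:30, 16:50-17:00.
A \ B = 11:20-12:40, 14:30-16:50, 17:00-17:30.
That is 3 disjoint pieces.

3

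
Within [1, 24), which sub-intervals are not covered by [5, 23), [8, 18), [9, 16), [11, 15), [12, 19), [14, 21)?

The merged coverage is [5, 23).
Uncovered inside [1, 24): [1, 5), [23, 24).

[1, 5) ∪ [23, 24)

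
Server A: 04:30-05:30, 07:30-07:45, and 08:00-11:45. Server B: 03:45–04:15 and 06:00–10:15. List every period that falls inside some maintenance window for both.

04:30-05:30: no overlap with the second set.
07:30-07:45 meets the second set on 07:30-07:45.
08:00-11:45 meets the second set on 08:00-10:15.

07:30-07:45, 08:00-10:15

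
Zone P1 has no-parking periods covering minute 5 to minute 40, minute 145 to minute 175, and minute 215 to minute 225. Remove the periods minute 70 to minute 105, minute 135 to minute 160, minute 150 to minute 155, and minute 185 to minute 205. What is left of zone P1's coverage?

Second set merges to minute 70 to minute 105, minute 135 to minute 160, minute 185 to minute 205.
minute 5 to minute 40 is untouched.
minute 145 to minute 175 with B removed leaves minute 160 to minute 175.
minute 215 to minute 225 is untouched.

minute 5 to minute 40, minute 160 to minute 175, minute 215 to minute 225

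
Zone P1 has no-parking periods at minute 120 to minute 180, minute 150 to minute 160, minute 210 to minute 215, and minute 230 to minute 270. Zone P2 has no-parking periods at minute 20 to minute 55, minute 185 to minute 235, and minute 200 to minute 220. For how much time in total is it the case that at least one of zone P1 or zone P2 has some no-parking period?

A, merged: minute 120 to minute 180, minute 210 to minute 215, minute 230 to minute 270.
B, merged: minute 20 to minute 55, minute 185 to minute 235.
A ∪ B = minute 20 to minute 55, minute 120 to minute 180, minute 185 to minute 270.
Total: 35 minutes + 60 minutes + 85 minutes = 180 minutes.

180 minutes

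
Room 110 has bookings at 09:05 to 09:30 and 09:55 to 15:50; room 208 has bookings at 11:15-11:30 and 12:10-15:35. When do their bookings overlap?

11:15–11:30, 12:10–15:35

09:05–09:30 meets no B interval.
09:55–15:50 ∩ B → 11:15–11:30, 12:10–15:35.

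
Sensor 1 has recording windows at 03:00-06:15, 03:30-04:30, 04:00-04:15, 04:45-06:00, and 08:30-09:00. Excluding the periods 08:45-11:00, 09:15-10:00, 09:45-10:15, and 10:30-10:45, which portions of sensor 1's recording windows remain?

Merge the first list: 03:00-06:15, 08:30-09:00.
Merge the second list: 08:45-11:00.
03:00-06:15: no B overlap → unchanged.
08:30-09:00 minus B → 08:30-08:45.

03:00-06:15, 08:30-08:45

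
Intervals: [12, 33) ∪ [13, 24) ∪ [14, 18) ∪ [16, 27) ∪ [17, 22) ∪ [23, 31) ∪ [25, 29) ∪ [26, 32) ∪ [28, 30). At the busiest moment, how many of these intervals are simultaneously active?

5

Sweep endpoints in order; track running count of active intervals.
Peak of 5 reached at 17.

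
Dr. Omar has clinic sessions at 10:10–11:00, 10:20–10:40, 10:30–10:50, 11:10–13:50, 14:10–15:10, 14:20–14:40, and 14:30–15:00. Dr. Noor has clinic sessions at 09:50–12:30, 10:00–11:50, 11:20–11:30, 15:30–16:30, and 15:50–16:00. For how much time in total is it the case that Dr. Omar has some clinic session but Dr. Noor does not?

2 h 20 min

First set merges to 10:10–11:00, 11:10–13:50, 14:10–15:10.
Second set merges to 09:50–12:30, 15:30–16:30.
A \ B = 12:30–13:50, 14:10–15:10.
Total: 1 h 20 min + 1 h = 2 h 20 min.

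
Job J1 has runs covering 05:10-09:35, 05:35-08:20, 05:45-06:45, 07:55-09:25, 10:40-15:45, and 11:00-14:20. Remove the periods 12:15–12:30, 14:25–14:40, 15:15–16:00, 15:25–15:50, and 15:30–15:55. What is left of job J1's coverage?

05:10–09:35, 10:40–12:15, 12:30–14:25, 14:40–15:15

Merge the first list: 05:10–09:35, 10:40–15:45.
Merge the second list: 12:15–12:30, 14:25–14:40, 15:15–16:00.
05:10–09:35 is untouched.
10:40–15:45 with B removed leaves 10:40–12:15, 12:30–14:25, 14:40–15:15.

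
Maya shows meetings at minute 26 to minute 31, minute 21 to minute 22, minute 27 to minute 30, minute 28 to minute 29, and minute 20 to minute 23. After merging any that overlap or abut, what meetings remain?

Sort by start: minute 20 to minute 23, minute 21 to minute 22, minute 26 to minute 31, minute 27 to minute 30, minute 28 to minute 29.
minute 21 to minute 22 overlaps/touches minute 20 to minute 23 → extend to minute 20 to minute 23.
minute 26 to minute 31 is disjoint → start new block.
minute 27 to minute 30 overlaps/touches minute 26 to minute 31 → extend to minute 26 to minute 31.
minute 28 to minute 29 overlaps/touches minute 26 to minute 31 → extend to minute 26 to minute 31.

minute 20 to minute 23, minute 26 to minute 31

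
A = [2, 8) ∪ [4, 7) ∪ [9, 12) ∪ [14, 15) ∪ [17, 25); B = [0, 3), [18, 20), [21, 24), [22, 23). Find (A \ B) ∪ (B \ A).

First set merges to [2, 8), [9, 12), [14, 15), [17, 25).
Second set merges to [0, 3), [18, 20), [21, 24).
Only in the first: [3, 8), [9, 12), [14, 15), [17, 18), [20, 21), [24, 25).
Only in the second: [0, 2).
Together these are the periods covered by exactly one.

[0, 2) ∪ [3, 8) ∪ [9, 12) ∪ [14, 15) ∪ [17, 18) ∪ [20, 21) ∪ [24, 25)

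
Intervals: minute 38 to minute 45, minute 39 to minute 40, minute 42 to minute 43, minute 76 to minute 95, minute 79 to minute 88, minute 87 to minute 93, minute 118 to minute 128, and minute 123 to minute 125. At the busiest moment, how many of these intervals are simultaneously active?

3

Sweep endpoints in order; track running count of active intervals.
Peak of 3 reached at minute 87.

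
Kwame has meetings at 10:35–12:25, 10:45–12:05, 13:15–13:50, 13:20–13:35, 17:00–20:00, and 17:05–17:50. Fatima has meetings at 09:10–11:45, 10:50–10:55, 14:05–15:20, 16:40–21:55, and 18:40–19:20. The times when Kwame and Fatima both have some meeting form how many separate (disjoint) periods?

2

First set merges to 10:35–12:25, 13:15–13:50, 17:00–20:00.
Second set merges to 09:10–11:45, 14:05–15:20, 16:40–21:55.
A ∩ B = 10:35–11:45, 17:00–20:00.
That is 2 disjoint pieces.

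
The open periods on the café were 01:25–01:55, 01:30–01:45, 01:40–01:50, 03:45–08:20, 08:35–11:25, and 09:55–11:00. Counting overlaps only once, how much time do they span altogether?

7 h 55 min

Merged: 01:25–01:55, 03:45–08:20, 08:35–11:25.
Lengths: 30 min + 4 h 35 min + 2 h 50 min = 7 h 55 min.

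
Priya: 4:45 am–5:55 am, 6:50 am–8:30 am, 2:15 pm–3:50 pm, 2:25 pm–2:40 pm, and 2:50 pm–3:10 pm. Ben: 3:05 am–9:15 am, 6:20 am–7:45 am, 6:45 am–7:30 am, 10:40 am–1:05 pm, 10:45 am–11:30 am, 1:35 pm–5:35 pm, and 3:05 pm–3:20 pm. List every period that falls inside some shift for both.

Merge the first list: 4:45 am–5:55 am, 6:50 am–8:30 am, 2:15 pm–3:50 pm.
Merge the second list: 3:05 am–9:15 am, 10:40 am–1:05 pm, 1:35 pm–5:35 pm.
4:45 am–5:55 am ∩ B → 4:45 am–5:55 am.
6:50 am–8:30 am ∩ B → 6:50 am–8:30 am.
2:15 pm–3:50 pm ∩ B → 2:15 pm–3:50 pm.

4:45 am–5:55 am, 6:50 am–8:30 am, 2:15 pm–3:50 pm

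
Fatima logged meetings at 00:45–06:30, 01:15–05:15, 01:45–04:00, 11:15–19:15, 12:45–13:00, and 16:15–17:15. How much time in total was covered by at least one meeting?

Merged: 00:45–06:30, 11:15–19:15.
Lengths: 5 h 45 min + 8 h = 13 h 45 min.

13 h 45 min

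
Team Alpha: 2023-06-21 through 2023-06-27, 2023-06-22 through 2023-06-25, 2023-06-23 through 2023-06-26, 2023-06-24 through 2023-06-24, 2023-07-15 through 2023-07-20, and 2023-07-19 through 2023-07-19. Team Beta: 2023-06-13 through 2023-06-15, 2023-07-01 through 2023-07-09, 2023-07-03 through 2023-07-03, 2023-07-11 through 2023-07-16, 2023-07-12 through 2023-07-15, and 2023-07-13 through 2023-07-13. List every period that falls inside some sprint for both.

Merge the first list: 2023-06-21 through 2023-06-27, 2023-07-15 through 2023-07-20.
Merge the second list: 2023-06-13 through 2023-06-15, 2023-07-01 through 2023-07-09, 2023-07-11 through 2023-07-16.
2023-06-21 through 2023-06-27 falls entirely outside B.
2023-07-15 through 2023-07-20 overlaps B on 2023-07-15 through 2023-07-16.

2023-07-15 through 2023-07-16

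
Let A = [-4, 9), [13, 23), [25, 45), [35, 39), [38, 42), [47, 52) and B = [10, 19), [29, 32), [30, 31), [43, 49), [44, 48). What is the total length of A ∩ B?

13

First set merges to [-4, 9), [13, 23), [25, 45), [47, 52).
Second set merges to [10, 19), [29, 32), [43, 49).
A ∩ B = [13, 19), [29, 32), [43, 45), [47, 49).
Total: 6 + 3 + 2 + 2 = 13.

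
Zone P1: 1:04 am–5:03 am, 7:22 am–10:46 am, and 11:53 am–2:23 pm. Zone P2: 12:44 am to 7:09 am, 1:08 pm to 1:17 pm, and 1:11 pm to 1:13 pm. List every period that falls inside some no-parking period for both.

Second set merges to 12:44 am–7:09 am, 1:08 pm–1:17 pm.
1:04 am–5:03 am meets the second set on 1:04 am–5:03 am.
7:22 am–10:46 am: no overlap with the second set.
11:53 am–2:23 pm meets the second set on 1:08 pm–1:17 pm.

1:04 am–5:03 am, 1:08 pm–1:17 pm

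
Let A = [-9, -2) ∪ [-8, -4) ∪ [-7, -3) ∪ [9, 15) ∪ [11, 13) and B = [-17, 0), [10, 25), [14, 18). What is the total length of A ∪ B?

A, merged: [-9, -2), [9, 15).
B, merged: [-17, 0), [10, 25).
A ∪ B = [-17, 0), [9, 25).
Total: 17 + 16 = 33.

33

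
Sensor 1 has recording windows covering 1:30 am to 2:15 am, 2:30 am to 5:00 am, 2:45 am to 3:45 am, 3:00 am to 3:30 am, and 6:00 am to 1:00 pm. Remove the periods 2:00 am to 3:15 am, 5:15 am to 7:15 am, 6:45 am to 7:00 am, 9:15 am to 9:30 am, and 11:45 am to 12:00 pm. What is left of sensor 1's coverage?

A, merged: 1:30 am-2:15 am, 2:30 am-5:00 am, 6:00 am-1:00 pm.
B, merged: 2:00 am-3:15 am, 5:15 am-7:15 am, 9:15 am-9:30 am, 11:45 am-12:00 pm.
1:30 am-2:15 am with B removed leaves 1:30 am-2:00 am.
2:30 am-5:00 am with B removed leaves 3:15 am-5:00 am.
6:00 am-1:00 pm with B removed leaves 7:15 am-9:15 am, 9:30 am-11:45 am, 12:00 pm-1:00 pm.

1:30 am-2:00 am, 3:15 am-5:00 am, 7:15 am-9:15 am, 9:30 am-11:45 am, 12:00 pm-1:00 pm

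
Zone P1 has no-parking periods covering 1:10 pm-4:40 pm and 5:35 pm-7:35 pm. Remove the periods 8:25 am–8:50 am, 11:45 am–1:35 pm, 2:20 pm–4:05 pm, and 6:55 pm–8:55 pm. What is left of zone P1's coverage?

1:10 pm–4:40 pm with B removed leaves 1:35 pm–2:20 pm, 4:05 pm–4:40 pm.
5:35 pm–7:35 pm with B removed leaves 5:35 pm–6:55 pm.

1:35 pm–2:20 pm, 4:05 pm–4:40 pm, 5:35 pm–6:55 pm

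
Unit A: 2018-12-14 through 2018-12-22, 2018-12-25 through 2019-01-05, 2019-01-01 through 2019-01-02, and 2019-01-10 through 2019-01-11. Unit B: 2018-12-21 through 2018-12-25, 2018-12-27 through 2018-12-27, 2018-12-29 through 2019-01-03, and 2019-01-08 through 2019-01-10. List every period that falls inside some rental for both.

2018-12-21 through 2018-12-22, 2018-12-25 through 2018-12-25, 2018-12-27 through 2018-12-27, 2018-12-29 through 2019-01-03, 2019-01-10 through 2019-01-10

First set merges to 2018-12-14 through 2018-12-22, 2018-12-25 through 2019-01-05, 2019-01-10 through 2019-01-11.
2018-12-14 through 2018-12-22 meets the second set on 2018-12-21 through 2018-12-22.
2018-12-25 through 2019-01-05 meets the second set on 2018-12-25 through 2018-12-25, 2018-12-27 through 2018-12-27, 2018-12-29 through 2019-01-03.
2019-01-10 through 2019-01-11 meets the second set on 2019-01-10 through 2019-01-10.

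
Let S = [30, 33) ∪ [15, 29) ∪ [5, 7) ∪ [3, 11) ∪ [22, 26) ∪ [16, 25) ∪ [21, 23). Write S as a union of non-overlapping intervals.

[3, 11) ∪ [15, 29) ∪ [30, 33)

Sort by start: [3, 11), [5, 7), [15, 29), [16, 25), [21, 23), [22, 26), [30, 33).
[5, 7) overlaps/touches [3, 11) → extend to [3, 11).
[15, 29) is disjoint → start new block.
[16, 25) overlaps/touches [15, 29) → extend to [15, 29).
[21, 23) overlaps/touches [15, 29) → extend to [15, 29).
[22, 26) overlaps/touches [15, 29) → extend to [15, 29).
[30, 33) is disjoint → start new block.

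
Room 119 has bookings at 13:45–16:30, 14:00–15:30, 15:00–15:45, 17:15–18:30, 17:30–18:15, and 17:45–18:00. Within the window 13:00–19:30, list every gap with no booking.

13:00–13:45, 16:30–17:15, 18:30–19:30

After merging, the occupied span is 13:45–16:30, 17:15–18:30.
Complement within 13:00–19:30: 13:00–13:45, 16:30–17:15, 18:30–19:30.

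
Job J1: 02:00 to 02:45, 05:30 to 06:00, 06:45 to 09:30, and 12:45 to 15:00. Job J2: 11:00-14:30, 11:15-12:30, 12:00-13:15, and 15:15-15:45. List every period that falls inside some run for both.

Merge the second list: 11:00–14:30, 15:15–15:45.
02:00–02:45 meets no B interval.
05:30–06:00 meets no B interval.
06:45–09:30 meets no B interval.
12:45–15:00 ∩ B → 12:45–14:30.

12:45–14:30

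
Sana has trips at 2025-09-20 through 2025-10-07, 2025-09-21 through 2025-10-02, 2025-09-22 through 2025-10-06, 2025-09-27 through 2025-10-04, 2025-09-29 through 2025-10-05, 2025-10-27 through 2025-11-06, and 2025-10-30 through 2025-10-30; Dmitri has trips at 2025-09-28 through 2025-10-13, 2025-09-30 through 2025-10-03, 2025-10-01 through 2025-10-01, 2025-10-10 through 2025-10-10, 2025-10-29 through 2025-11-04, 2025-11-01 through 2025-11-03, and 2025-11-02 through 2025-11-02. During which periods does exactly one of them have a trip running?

Merge the first list: 2025-09-20 through 2025-10-07, 2025-10-27 through 2025-11-06.
Merge the second list: 2025-09-28 through 2025-10-13, 2025-10-29 through 2025-11-04.
A \ B = 2025-09-20 through 2025-09-27, 2025-10-27 through 2025-10-28, 2025-11-05 through 2025-11-06.
B \ A = 2025-10-08 through 2025-10-13.
Union of the two gives the symmetric difference.

2025-09-20 through 2025-09-27, 2025-10-08 through 2025-10-13, 2025-10-27 through 2025-10-28, 2025-11-05 through 2025-11-06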